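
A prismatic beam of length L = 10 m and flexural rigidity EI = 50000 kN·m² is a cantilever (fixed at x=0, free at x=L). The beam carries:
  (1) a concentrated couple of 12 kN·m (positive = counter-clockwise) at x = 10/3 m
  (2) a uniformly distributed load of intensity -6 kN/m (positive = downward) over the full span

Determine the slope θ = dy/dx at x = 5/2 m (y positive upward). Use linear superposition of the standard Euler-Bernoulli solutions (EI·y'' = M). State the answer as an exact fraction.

θ(5/2) = 973/80000 rad

Load 1 — applied couple M₀=12 kN·m at a=10/3 m (b=L-a=20/3):
  θ_1 = M₀x/EI  [x≤a] = 12·(5/2)/50000 = 3/5000 rad
Load 2 — uniform load w=-6 kN/m over full span:
  θ_2 = -wx(x²-3Lx+3L²)/(6EI) = -(-6)·(5/2)·((5/2)²-3·10·(5/2)+3·10²)/(6·50000) = 37/3200 rad
Superposition: θ = Σ θ_i = 973/80000 rad ≈ 0.012162 rad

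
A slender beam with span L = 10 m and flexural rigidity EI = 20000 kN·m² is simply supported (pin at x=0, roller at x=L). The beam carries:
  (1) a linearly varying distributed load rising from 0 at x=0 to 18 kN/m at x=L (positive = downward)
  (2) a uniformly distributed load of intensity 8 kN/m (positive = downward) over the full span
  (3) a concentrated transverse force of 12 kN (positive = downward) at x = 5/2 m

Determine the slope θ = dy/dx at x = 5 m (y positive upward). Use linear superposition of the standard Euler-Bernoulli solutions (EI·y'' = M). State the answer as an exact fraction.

θ(5) = -1/1600 rad

Load 1 — triangular load w₀=18 kN/m (0→w₀ over full span):
  θ_1 = -w₀(7L⁴-30L²x²+15x⁴)/(360LEI) = -18·(7·10⁴-30·10²·5²+15·5⁴)/(360·10·20000) = -7/6400 rad
Load 2 — uniform load w=8 kN/m over full span:
  θ_2 = -w(L³-6Lx²+4x³)/(24EI) = -8·(10³-6·10·5²+4·5³)/(24·20000) = 0 rad
Load 3 — point force P=12 kN at a=5/2 m (b=L-a=15/2):
  θ_3 = -Pa(2L²-6Lx+3x²+a²)/(6LEI)  [x>a] = -12·(5/2)·(2·10²-6·10·5+3·5²+(5/2)²)/(6·10·20000) = 3/6400 rad
Superposition: θ = Σ θ_i = -1/1600 rad ≈ -0.000625 rad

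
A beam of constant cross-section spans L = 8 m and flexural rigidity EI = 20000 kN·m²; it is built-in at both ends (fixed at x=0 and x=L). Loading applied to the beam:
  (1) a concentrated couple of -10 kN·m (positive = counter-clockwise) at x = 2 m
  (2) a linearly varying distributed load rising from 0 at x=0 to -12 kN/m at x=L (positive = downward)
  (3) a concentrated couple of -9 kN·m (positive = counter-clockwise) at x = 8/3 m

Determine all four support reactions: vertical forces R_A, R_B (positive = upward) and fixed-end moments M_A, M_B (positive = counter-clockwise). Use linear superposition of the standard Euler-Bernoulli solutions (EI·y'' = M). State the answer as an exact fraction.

Load 1 — applied couple M₀=-10 kN·m at a=2 m (b=L-a=6):
  R_A = 6M₀ab/L³ = 6·(-10)·2·6/8³ = -45/32 kN
  M_A = M₀b(2a-b)/L² = (-10)·6·(2·2-6)/8² = 15/8 kN·m
  R_B = -6M₀ab/L³ = -6·(-10)·2·6/8³ = 45/32 kN
  M_B = M₀a(2b-a)/L² = (-10)·2·(2·6-2)/8² = -25/8 kN·m
Load 2 — triangular load w₀=-12 kN/m (0→w₀ over full span):
  R_A = 3w₀L/20 = 3·(-12)·8/20 = -72/5 kN
  M_A = w₀L²/30 = (-12)·8²/30 = -128/5 kN·m
  R_B = 7w₀L/20 = 7·(-12)·8/20 = -168/5 kN
  M_B = -w₀L²/20 = -(-12)·8²/20 = 192/5 kN·m
Load 3 — applied couple M₀=-9 kN·m at a=8/3 m (b=L-a=16/3):
  R_A = 6M₀ab/L³ = 6·(-9)·(8/3)·(16/3)/8³ = -3/2 kN
  M_A = M₀b(2a-b)/L² = (-9)·(16/3)·(2·(8/3)-(16/3))/8² = 0 kN·m
  R_B = -6M₀ab/L³ = -6·(-9)·(8/3)·(16/3)/8³ = 3/2 kN
  M_B = M₀a(2b-a)/L² = (-9)·(8/3)·(2·(16/3)-(8/3))/8² = -3 kN·m
Superposition: R_A = -2769/160 kN, M_A = -949/40 kN·m, R_B = -4911/160 kN, M_B = 1291/40 kN·m

R_A = -2769/160 kN, M_A = -949/40 kN·m, R_B = -4911/160 kN, M_B = 1291/40 kN·m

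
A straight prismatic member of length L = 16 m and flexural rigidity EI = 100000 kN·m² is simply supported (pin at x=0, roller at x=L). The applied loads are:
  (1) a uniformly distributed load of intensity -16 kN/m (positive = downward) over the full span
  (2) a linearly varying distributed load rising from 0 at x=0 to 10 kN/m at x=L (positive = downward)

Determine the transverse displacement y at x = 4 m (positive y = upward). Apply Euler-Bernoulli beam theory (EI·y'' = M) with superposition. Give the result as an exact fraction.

y(4) = 1279/18750 m

Load 1 — uniform load w=-16 kN/m over full span:
  y_1 = -wx(L³-2Lx²+x³)/(24EI) = -(-16)·4·(16³-2·16·4²+4³)/(24·100000) = 304/3125 m
Load 2 — triangular load w₀=10 kN/m (0→w₀ over full span):
  y_2 = -w₀x(7L⁴-10L²x²+3x⁴)/(360LEI) = -10·4·(7·16⁴-10·16²·4²+3·4⁴)/(360·16·100000) = -109/3750 m
Superposition: y = Σ y_i = 1279/18750 m ≈ 0.068213 m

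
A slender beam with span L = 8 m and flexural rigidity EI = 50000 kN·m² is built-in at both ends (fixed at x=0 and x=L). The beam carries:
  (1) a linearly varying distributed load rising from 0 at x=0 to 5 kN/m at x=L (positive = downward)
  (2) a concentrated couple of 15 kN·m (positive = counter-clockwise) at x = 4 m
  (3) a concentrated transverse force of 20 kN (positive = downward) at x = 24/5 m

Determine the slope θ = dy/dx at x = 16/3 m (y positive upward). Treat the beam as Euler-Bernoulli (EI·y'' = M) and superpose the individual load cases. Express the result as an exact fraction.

Load 1 — triangular load w₀=5 kN/m (0→w₀ over full span):
  θ_1 = -w₀(2x(L-x)(L-2x)(x+2L)+x²(L-x)²)/(120LEI) = -5·(2·(16/3)·(8-(16/3))·(8-2·(16/3))·((16/3)+2·8)+(16/3)²·(8-(16/3))²)/(120·8·50000) = 112/759375 rad
Load 2 — applied couple M₀=15 kN·m at a=4 m (b=L-a=4):
  θ_2 = (R_Ax²/2 - M_Ax - M₀(x-a))/EI  [x>a] with R_A=45/16, M_A=15/4 = ((45/16)·(16/3)²/2 - (15/4)·(16/3) - 15·((16/3)-4))/50000 = 0 rad
Load 3 — point force P=20 kN at a=24/5 m (b=L-a=16/5):
  θ_3 = Pa²(L-x)(2bL-(3b+a)(L-x))/(2L³EI)  [x>a] = 20·(24/5)²·(8-(16/3))·(2·(16/5)·8-(3·(16/5)+(24/5))·(8-(16/3)))/(2·8³·50000) = 24/78125 rad
Superposition: θ = Σ θ_i = 8632/18984375 rad ≈ 0.000455 rad

θ(16/3) = 8632/18984375 rad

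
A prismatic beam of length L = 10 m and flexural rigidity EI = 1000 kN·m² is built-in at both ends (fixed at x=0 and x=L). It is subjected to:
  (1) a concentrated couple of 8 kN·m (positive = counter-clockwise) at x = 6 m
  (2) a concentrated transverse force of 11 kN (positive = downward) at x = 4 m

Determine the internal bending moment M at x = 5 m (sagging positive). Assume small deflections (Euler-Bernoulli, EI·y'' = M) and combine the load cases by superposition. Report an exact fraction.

M(5) = 12 kN·m

Load 1 — applied couple M₀=8 kN·m at a=6 m (b=L-a=4):
  M_1 = R_Ax - M_A  [x≤a] with R_A=144/125, M_A=64/25 = (144/125)·5 - (64/25) = 16/5 kN·m
Load 2 — point force P=11 kN at a=4 m (b=L-a=6):
  M_2 = Pa²(a+3b)(L-x)/L³ - Pa²b/L²  [x>a] = 11·4²·(4+3·6)·(10-5)/10³ - 11·4²·6/10² = 44/5 kN·m
Superposition: M = Σ M_i = 12 kN·m ≈ 12.000000 kN·m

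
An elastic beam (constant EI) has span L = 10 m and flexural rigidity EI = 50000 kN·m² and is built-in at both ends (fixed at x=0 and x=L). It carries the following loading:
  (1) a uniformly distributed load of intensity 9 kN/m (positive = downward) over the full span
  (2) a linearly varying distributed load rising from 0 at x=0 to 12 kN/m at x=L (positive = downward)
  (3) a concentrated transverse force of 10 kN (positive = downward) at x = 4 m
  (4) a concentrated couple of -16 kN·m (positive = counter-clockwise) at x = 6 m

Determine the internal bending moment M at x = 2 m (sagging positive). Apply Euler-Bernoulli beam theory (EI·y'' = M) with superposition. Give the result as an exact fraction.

Load 1 — uniform load w=9 kN/m over full span:
  M_1 = wLx/2 - wL²/12 - wx²/2 = 9·10·2/2 - 9·10²/12 - 9·2²/2 = -3 kN·m
Load 2 — triangular load w₀=12 kN/m (0→w₀ over full span):
  M_2 = 3w₀Lx/20 - w₀L²/30 - w₀x³/(6L) = 3·12·10·2/20 - 12·10²/30 - 12·2³/(6·10) = -28/5 kN·m
Load 3 — point force P=10 kN at a=4 m (b=L-a=6):
  M_3 = Pb²(3a+b)x/L³ - Pab²/L²  [x≤a] = 10·6²·(3·4+6)·2/10³ - 10·4·6²/10² = -36/25 kN·m
Load 4 — applied couple M₀=-16 kN·m at a=6 m (b=L-a=4):
  M_4 = R_Ax - M_A  [x≤a] with R_A=-288/125, M_A=-128/25 = (-288/125)·2 - (-128/25) = 64/125 kN·m
Superposition: M = Σ M_i = -1191/125 kN·m ≈ -9.528000 kN·m

M(2) = -1191/125 kN·m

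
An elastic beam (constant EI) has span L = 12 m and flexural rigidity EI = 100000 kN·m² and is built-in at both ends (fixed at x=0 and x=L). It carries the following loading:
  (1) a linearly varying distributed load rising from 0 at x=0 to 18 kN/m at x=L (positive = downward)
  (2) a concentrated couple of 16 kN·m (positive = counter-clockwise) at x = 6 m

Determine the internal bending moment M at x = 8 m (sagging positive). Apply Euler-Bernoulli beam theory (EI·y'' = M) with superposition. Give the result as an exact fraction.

Load 1 — triangular load w₀=18 kN/m (0→w₀ over full span):
  M_1 = 3w₀Lx/20 - w₀L²/30 - w₀x³/(6L) = 3·18·12·8/20 - 18·12²/30 - 18·8³/(6·12) = 224/5 kN·m
Load 2 — applied couple M₀=16 kN·m at a=6 m (b=L-a=6):
  M_2 = R_Ax - M_A - M₀  [x>a] with R_A=2, M_A=4 = 2·8 - 4 - 16 = -4 kN·m
Superposition: M = Σ M_i = 204/5 kN·m ≈ 40.800000 kN·m

M(8) = 204/5 kN·m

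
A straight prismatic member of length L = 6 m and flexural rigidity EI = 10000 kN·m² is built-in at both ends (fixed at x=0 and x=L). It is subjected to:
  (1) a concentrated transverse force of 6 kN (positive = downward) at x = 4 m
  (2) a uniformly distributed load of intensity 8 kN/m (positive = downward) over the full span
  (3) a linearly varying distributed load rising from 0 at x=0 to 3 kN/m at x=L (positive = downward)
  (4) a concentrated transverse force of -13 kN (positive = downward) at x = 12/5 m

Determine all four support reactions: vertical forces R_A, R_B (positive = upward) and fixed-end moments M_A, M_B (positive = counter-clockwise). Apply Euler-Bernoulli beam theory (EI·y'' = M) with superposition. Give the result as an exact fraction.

Load 1 — point force P=6 kN at a=4 m (b=L-a=2):
  R_A = Pb²(3a+b)/L³ = 6·2²·(3·4+2)/6³ = 14/9 kN
  M_A = Pab²/L² = 6·4·2²/6² = 8/3 kN·m
  R_B = Pa²(a+3b)/L³ = 6·4²·(4+3·2)/6³ = 40/9 kN
  M_B = -Pa²b/L² = -6·4²·2/6² = -16/3 kN·m
Load 2 — uniform load w=8 kN/m over full span:
  R_A = wL/2 = 8·6/2 = 24 kN
  M_A = wL²/12 = 8·6²/12 = 24 kN·m
  R_B = wL/2 = 8·6/2 = 24 kN
  M_B = -wL²/12 = -8·6²/12 = -24 kN·m
Load 3 — triangular load w₀=3 kN/m (0→w₀ over full span):
  R_A = 3w₀L/20 = 3·3·6/20 = 27/10 kN
  M_A = w₀L²/30 = 3·6²/30 = 18/5 kN·m
  R_B = 7w₀L/20 = 7·3·6/20 = 63/10 kN
  M_B = -w₀L²/20 = -3·6²/20 = -27/5 kN·m
Load 4 — point force P=-13 kN at a=12/5 m (b=L-a=18/5):
  R_A = Pb²(3a+b)/L³ = (-13)·(18/5)²·(3·(12/5)+(18/5))/6³ = -1053/125 kN
  M_A = Pab²/L² = (-13)·(12/5)·(18/5)²/6² = -1404/125 kN·m
  R_B = Pa²(a+3b)/L³ = (-13)·(12/5)²·((12/5)+3·(18/5))/6³ = -572/125 kN
  M_B = -Pa²b/L² = -(-13)·(12/5)²·(18/5)/6² = 936/125 kN·m
Superposition: R_A = 44621/2250 kN, M_A = 7138/375 kN·m, R_B = 67879/2250 kN, M_B = -10217/375 kN·m

R_A = 44621/2250 kN, M_A = 7138/375 kN·m, R_B = 67879/2250 kN, M_B = -10217/375 kN·m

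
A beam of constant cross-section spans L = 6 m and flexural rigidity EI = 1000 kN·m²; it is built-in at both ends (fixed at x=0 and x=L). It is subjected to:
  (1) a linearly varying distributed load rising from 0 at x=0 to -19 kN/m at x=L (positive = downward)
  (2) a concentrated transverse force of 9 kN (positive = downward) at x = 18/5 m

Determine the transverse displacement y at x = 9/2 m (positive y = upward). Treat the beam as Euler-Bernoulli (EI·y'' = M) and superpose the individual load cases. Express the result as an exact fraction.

y(9/2) = 183951/12800000 m

Load 1 — triangular load w₀=-19 kN/m (0→w₀ over full span):
  y_1 = -w₀x²(L-x)²(x+2L)/(120LEI) = -(-19)·(9/2)²·(6-(9/2))²·((9/2)+2·6)/(120·6·1000) = 50787/2560000 m
Load 2 — point force P=9 kN at a=18/5 m (b=L-a=12/5):
  y_2 = -Pa²(L-x)²(3bL-(3b+a)(L-x))/(6L³EI)  [x>a] = -9·(18/5)²·(6-(9/2))²·(3·(12/5)·6-(3·(12/5)+(18/5))·(6-(9/2)))/(6·6³·1000) = -2187/400000 m
Superposition: y = Σ y_i = 183951/12800000 m ≈ 0.014371 m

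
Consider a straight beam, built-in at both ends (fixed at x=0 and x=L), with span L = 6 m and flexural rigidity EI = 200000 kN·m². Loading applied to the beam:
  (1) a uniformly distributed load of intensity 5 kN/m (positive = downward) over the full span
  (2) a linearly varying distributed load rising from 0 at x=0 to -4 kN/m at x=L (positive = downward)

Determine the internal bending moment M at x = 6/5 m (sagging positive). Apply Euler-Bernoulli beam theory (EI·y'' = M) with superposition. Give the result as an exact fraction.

Load 1 — uniform load w=5 kN/m over full span:
  M_1 = wLx/2 - wL²/12 - wx²/2 = 5·6·(6/5)/2 - 5·6²/12 - 5·(6/5)²/2 = -3/5 kN·m
Load 2 — triangular load w₀=-4 kN/m (0→w₀ over full span):
  M_2 = 3w₀Lx/20 - w₀L²/30 - w₀x³/(6L) = 3·(-4)·6·(6/5)/20 - (-4)·6²/30 - (-4)·(6/5)³/(6·6) = 84/125 kN·m
Superposition: M = Σ M_i = 9/125 kN·m ≈ 0.072000 kN·m

M(6/5) = 9/125 kN·m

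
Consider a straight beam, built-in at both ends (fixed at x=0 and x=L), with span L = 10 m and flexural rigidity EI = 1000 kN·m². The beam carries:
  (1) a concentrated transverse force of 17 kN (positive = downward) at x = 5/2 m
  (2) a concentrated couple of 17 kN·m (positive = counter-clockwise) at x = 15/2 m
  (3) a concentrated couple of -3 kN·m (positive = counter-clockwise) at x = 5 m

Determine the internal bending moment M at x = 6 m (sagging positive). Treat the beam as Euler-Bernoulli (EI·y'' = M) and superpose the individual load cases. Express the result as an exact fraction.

Load 1 — point force P=17 kN at a=5/2 m (b=L-a=15/2):
  M_1 = Pa²(a+3b)(L-x)/L³ - Pa²b/L²  [x>a] = 17·(5/2)²·((5/2)+3·(15/2))·(10-6)/10³ - 17·(5/2)²·(15/2)/10² = 85/32 kN·m
Load 2 — applied couple M₀=17 kN·m at a=15/2 m (b=L-a=5/2):
  M_2 = R_Ax - M_A  [x≤a] with R_A=153/80, M_A=85/16 = (153/80)·6 - (85/16) = 493/80 kN·m
Load 3 — applied couple M₀=-3 kN·m at a=5 m (b=L-a=5):
  M_3 = R_Ax - M_A - M₀  [x>a] with R_A=-9/20, M_A=-3/4 = (-9/20)·6 - (-3/4) - (-3) = 21/20 kN·m
Superposition: M = Σ M_i = 1579/160 kN·m ≈ 9.868750 kN·m

M(6) = 1579/160 kN·m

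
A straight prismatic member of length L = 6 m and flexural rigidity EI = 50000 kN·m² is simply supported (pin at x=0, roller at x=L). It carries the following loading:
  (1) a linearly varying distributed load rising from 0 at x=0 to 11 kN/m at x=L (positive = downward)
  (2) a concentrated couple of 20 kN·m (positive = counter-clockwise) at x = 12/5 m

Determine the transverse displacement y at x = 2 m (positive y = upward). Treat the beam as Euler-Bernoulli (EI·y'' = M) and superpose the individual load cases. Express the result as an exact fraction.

Load 1 — triangular load w₀=11 kN/m (0→w₀ over full span):
  y_1 = -w₀x(7L⁴-10L²x²+3x⁴)/(360LEI) = -11·2·(7·6⁴-10·6²·2²+3·2⁴)/(360·6·50000) = -44/28125 m
Load 2 — applied couple M₀=20 kN·m at a=12/5 m (b=L-a=18/5):
  y_2 = (M₀x³/(6L)+C₁x)/EI  [x≤a] with C₁=M₀(3b²-L²)/(6L)=8/5 = (20·2³/(6·6)+(8/5)·2)/50000 = 43/281250 m
Superposition: y = Σ y_i = -397/281250 m ≈ -0.001412 m

y(2) = -397/281250 m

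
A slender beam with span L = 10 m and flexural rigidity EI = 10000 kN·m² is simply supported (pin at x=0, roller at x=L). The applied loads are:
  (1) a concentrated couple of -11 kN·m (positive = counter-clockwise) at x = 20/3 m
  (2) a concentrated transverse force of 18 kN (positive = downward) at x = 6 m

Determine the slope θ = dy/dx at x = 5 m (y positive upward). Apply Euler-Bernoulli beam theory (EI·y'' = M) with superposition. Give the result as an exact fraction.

Load 1 — applied couple M₀=-11 kN·m at a=20/3 m (b=L-a=10/3):
  θ_1 = (M₀x²/(2L)+C₁)/EI  [x≤a] with C₁=M₀(3b²-L²)/(6L)=110/9 = ((-11)·5²/(2·10)+(110/9))/10000 = -11/72000 rad
Load 2 — point force P=18 kN at a=6 m (b=L-a=4):
  θ_2 = -Pb(L²-b²-3x²)/(6LEI)  [x≤a] = -18·4·(10²-4²-3·5²)/(6·10·10000) = -27/25000 rad
Superposition: θ = Σ θ_i = -2219/1800000 rad ≈ -0.001233 rad

θ(5) = -2219/1800000 rad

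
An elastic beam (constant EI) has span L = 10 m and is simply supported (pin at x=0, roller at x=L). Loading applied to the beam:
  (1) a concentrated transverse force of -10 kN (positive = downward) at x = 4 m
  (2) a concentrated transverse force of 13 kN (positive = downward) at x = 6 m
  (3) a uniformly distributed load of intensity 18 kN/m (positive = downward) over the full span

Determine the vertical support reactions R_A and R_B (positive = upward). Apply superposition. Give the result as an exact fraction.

Load 1 — point force P=-10 kN at a=4 m (b=L-a=6):
  R_A = Pb/L = (-10)·6/10 = -6 kN
  R_B = Pa/L = (-10)·4/10 = -4 kN
Load 2 — point force P=13 kN at a=6 m (b=L-a=4):
  R_A = Pb/L = 13·4/10 = 26/5 kN
  R_B = Pa/L = 13·6/10 = 39/5 kN
Load 3 — uniform load w=18 kN/m over full span:
  R_A = wL/2 = 18·10/2 = 90 kN
  R_B = wL/2 = 18·10/2 = 90 kN
Superposition: R_A = 446/5 kN, R_B = 469/5 kN

R_A = 446/5 kN, R_B = 469/5 kN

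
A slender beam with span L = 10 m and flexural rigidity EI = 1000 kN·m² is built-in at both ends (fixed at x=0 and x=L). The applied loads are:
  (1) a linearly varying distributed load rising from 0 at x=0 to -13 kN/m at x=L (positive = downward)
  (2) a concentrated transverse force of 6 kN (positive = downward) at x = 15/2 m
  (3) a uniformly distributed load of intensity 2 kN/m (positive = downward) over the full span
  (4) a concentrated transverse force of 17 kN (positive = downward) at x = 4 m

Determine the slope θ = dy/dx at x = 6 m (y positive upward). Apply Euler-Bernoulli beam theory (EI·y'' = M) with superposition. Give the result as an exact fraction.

Load 1 — triangular load w₀=-13 kN/m (0→w₀ over full span):
  θ_1 = -w₀(2x(L-x)(L-2x)(x+2L)+x²(L-x)²)/(120LEI) = -(-13)·(2·6·(10-6)·(10-2·6)·(6+2·10)+6²·(10-6)²)/(120·10·1000) = -13/625 rad
Load 2 — point force P=6 kN at a=15/2 m (b=L-a=5/2):
  θ_2 = -Pb²x(2aL-(3a+b)x)/(2L³EI)  [x≤a] = -6·(5/2)²·6·(2·(15/2)·10-(3·(15/2)+(5/2))·6)/(2·10³·1000) = 0 rad
Load 3 — uniform load w=2 kN/m over full span:
  θ_3 = -wx(L-x)(L-2x)/(12EI) = -2·6·(10-6)·(10-2·6)/(12·1000) = 1/125 rad
Load 4 — point force P=17 kN at a=4 m (b=L-a=6):
  θ_4 = Pa²(L-x)(2bL-(3b+a)(L-x))/(2L³EI)  [x>a] = 17·4²·(10-6)·(2·6·10-(3·6+4)·(10-6))/(2·10³·1000) = 272/15625 rad
Superposition: θ = Σ θ_i = 72/15625 rad ≈ 0.004608 rad

θ(6) = 72/15625 rad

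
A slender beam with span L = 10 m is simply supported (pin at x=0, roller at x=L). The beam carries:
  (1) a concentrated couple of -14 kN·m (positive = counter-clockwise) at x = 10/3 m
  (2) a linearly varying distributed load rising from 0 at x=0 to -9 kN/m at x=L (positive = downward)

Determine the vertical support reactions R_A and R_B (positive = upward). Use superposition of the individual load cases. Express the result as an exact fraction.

R_A = -82/5 kN, R_B = -143/5 kN

Load 1 — applied couple M₀=-14 kN·m at a=10/3 m (b=L-a=20/3):
  R_A = M₀/L = (-14)/10 = -7/5 kN
  R_B = -M₀/L = -(-14)/10 = 7/5 kN
Load 2 — triangular load w₀=-9 kN/m (0→w₀ over full span):
  R_A = w₀L/6 = (-9)·10/6 = -15 kN
  R_B = w₀L/3 = (-9)·10/3 = -30 kN
Superposition: R_A = -82/5 kN, R_B = -143/5 kN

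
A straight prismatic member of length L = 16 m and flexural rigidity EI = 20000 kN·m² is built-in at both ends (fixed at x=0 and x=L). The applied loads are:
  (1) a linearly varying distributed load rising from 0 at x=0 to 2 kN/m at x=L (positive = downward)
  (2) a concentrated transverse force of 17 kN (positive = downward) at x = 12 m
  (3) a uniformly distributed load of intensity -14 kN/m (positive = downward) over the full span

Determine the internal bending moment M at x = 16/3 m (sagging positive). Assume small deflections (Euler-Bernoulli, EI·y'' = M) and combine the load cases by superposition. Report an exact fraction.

Load 1 — triangular load w₀=2 kN/m (0→w₀ over full span):
  M_1 = 3w₀Lx/20 - w₀L²/30 - w₀x³/(6L) = 3·2·16·(16/3)/20 - 2·16²/30 - 2·(16/3)³/(6·16) = 2176/405 kN·m
Load 2 — point force P=17 kN at a=12 m (b=L-a=4):
  M_2 = Pb²(3a+b)x/L³ - Pab²/L²  [x≤a] = 17·4²·(3·12+4)·(16/3)/16³ - 17·12·4²/16² = 17/12 kN·m
Load 3 — uniform load w=-14 kN/m over full span:
  M_3 = wLx/2 - wL²/12 - wx²/2 = (-14)·16·(16/3)/2 - (-14)·16²/12 - (-14)·(16/3)²/2 = -896/9 kN·m
Superposition: M = Σ M_i = -150281/1620 kN·m ≈ -92.766049 kN·m

M(16/3) = -150281/1620 kN·m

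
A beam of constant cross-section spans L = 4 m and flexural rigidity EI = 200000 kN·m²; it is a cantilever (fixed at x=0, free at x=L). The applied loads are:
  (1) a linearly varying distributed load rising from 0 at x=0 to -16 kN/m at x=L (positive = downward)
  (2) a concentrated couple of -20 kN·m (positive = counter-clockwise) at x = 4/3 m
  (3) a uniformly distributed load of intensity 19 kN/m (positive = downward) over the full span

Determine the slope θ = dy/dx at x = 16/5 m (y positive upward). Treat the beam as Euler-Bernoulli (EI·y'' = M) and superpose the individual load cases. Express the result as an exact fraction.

Load 1 — triangular load w₀=-16 kN/m (0→w₀ over full span):
  θ_1 = (w₀Lx²/4-w₀L²x/3-w₀x⁴/(24L))/EI = ((-16)·4·(16/5)²/4-(-16)·4²·(16/5)/3-(-16)·(16/5)⁴/(24·4))/200000 = 3712/5859375 rad
Load 2 — applied couple M₀=-20 kN·m at a=4/3 m (b=L-a=8/3):
  θ_2 = M₀a/EI  [x>a] = (-20)·(4/3)/200000 = -1/7500 rad
Load 3 — uniform load w=19 kN/m over full span:
  θ_3 = -wx(x²-3Lx+3L²)/(6EI) = -19·(16/5)·((16/5)²-3·4·(16/5)+3·4²)/(6·200000) = -1178/1171875 rad
Superposition: θ = Σ θ_i = -11837/23437500 rad ≈ -0.000505 rad

θ(16/5) = -11837/23437500 rad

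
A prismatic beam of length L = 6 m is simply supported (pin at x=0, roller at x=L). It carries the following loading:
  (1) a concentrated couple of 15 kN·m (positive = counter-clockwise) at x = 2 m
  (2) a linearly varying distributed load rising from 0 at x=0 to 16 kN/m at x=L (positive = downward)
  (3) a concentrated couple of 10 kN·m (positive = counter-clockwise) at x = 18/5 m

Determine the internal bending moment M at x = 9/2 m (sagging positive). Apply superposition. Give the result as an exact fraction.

Load 1 — applied couple M₀=15 kN·m at a=2 m (b=L-a=4):
  M_1 = M₀x/L - M₀  [x>a] = 15·(9/2)/6 - 15 = -15/4 kN·m
Load 2 — triangular load w₀=16 kN/m (0→w₀ over full span):
  M_2 = w₀Lx/6 - w₀x³/(6L) = 16·6·(9/2)/6 - 16·(9/2)³/(6·6) = 63/2 kN·m
Load 3 — applied couple M₀=10 kN·m at a=18/5 m (b=L-a=12/5):
  M_3 = M₀x/L - M₀  [x>a] = 10·(9/2)/6 - 10 = -5/2 kN·m
Superposition: M = Σ M_i = 101/4 kN·m ≈ 25.250000 kN·m

M(9/2) = 101/4 kN·m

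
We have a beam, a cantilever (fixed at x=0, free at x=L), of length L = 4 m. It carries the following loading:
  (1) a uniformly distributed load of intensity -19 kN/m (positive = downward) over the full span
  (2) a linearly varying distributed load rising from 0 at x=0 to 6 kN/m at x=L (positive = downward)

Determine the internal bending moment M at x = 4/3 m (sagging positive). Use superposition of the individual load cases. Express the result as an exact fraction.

Load 1 — uniform load w=-19 kN/m over full span:
  M_1 = -w(L-x)²/2 = -(-19)·(4-(4/3))²/2 = 608/9 kN·m
Load 2 — triangular load w₀=6 kN/m (0→w₀ over full span):
  M_2 = w₀Lx/2 - w₀L²/3 - w₀x³/(6L) = 6·4·(4/3)/2 - 6·4²/3 - 6·(4/3)³/(6·4) = -448/27 kN·m
Superposition: M = Σ M_i = 1376/27 kN·m ≈ 50.962963 kN·m

M(4/3) = 1376/27 kN·m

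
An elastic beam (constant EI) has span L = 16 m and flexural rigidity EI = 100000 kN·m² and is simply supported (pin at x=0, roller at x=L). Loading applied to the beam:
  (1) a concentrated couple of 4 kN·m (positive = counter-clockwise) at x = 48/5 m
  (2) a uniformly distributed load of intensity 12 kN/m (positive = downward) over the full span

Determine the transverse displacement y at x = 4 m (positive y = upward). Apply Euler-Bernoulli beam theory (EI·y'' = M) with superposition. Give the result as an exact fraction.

y(4) = -22861/312500 m

Load 1 — applied couple M₀=4 kN·m at a=48/5 m (b=L-a=32/5):
  y_1 = (M₀x³/(6L)+C₁x)/EI  [x≤a] with C₁=M₀(3b²-L²)/(6L)=-416/75 = (4·4³/(6·16)+(-416/75)·4)/100000 = -61/312500 m
Load 2 — uniform load w=12 kN/m over full span:
  y_2 = -wx(L³-2Lx²+x³)/(24EI) = -12·4·(16³-2·16·4²+4³)/(24·100000) = -228/3125 m
Superposition: y = Σ y_i = -22861/312500 m ≈ -0.073155 m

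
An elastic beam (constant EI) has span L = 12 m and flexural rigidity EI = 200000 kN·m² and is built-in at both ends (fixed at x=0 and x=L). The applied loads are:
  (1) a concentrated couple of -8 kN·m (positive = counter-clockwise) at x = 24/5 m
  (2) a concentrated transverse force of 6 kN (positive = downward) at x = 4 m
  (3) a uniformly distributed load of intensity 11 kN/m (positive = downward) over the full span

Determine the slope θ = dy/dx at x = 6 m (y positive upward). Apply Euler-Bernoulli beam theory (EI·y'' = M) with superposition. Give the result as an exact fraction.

Load 1 — applied couple M₀=-8 kN·m at a=24/5 m (b=L-a=36/5):
  θ_1 = (R_Ax²/2 - M_Ax - M₀(x-a))/EI  [x>a] with R_A=-24/25, M_A=-24/25 = ((-24/25)·6²/2 - (-24/25)·6 - (-8)·(6-(24/5)))/200000 = -3/312500 rad
Load 2 — point force P=6 kN at a=4 m (b=L-a=8):
  θ_2 = Pa²(L-x)(2bL-(3b+a)(L-x))/(2L³EI)  [x>a] = 6·4²·(12-6)·(2·8·12-(3·8+4)·(12-6))/(2·12³·200000) = 1/50000 rad
Load 3 — uniform load w=11 kN/m over full span:
  θ_3 = -wx(L-x)(L-2x)/(12EI) = -11·6·(12-6)·(12-2·6)/(12·200000) = 0 rad
Superposition: θ = Σ θ_i = 13/1250000 rad ≈ 0.000010 rad

θ(6) = 13/1250000 rad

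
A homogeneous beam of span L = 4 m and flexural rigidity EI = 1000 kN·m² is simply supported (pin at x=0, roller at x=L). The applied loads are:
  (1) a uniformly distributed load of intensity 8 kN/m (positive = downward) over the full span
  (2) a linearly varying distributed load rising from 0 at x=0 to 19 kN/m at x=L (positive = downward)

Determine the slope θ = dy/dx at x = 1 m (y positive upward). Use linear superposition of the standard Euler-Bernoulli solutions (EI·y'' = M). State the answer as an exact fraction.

Load 1 — uniform load w=8 kN/m over full span:
  θ_1 = -w(L³-6Lx²+4x³)/(24EI) = -8·(4³-6·4·1²+4·1³)/(24·1000) = -11/750 rad
Load 2 — triangular load w₀=19 kN/m (0→w₀ over full span):
  θ_2 = -w₀(7L⁴-30L²x²+15x⁴)/(360LEI) = -19·(7·4⁴-30·4²·1²+15·1⁴)/(360·4·1000) = -25213/1440000 rad
Superposition: θ = Σ θ_i = -46333/1440000 rad ≈ -0.032176 rad

θ(1) = -46333/1440000 rad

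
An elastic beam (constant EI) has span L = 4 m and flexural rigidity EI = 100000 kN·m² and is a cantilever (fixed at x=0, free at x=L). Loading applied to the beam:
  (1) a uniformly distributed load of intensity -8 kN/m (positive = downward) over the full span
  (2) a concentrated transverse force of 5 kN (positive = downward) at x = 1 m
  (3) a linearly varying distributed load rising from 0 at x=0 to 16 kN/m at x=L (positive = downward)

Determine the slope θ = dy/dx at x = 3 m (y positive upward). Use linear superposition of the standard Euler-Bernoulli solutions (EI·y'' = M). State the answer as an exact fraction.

θ(3) = -11/25000 rad

Load 1 — uniform load w=-8 kN/m over full span:
  θ_1 = -wx(x²-3Lx+3L²)/(6EI) = -(-8)·3·(3²-3·4·3+3·4²)/(6·100000) = 21/25000 rad
Load 2 — point force P=5 kN at a=1 m (b=L-a=3):
  θ_2 = -Pa²/(2EI)  [x>a] = -5·1²/(2·100000) = -1/40000 rad
Load 3 — triangular load w₀=16 kN/m (0→w₀ over full span):
  θ_3 = (w₀Lx²/4-w₀L²x/3-w₀x⁴/(24L))/EI = (16·4·3²/4-16·4²·3/3-16·3⁴/(24·4))/100000 = -251/200000 rad
Superposition: θ = Σ θ_i = -11/25000 rad ≈ -0.000440 rad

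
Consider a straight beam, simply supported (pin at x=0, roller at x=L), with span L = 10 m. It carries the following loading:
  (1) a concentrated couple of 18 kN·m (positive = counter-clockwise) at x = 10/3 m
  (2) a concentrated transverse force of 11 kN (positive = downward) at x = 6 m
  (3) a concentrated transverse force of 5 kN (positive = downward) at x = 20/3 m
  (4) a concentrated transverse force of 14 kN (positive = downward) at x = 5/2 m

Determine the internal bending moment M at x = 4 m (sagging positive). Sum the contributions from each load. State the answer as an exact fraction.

Load 1 — applied couple M₀=18 kN·m at a=10/3 m (b=L-a=20/3):
  M_1 = M₀x/L - M₀  [x>a] = 18·4/10 - 18 = -54/5 kN·m
Load 2 — point force P=11 kN at a=6 m (b=L-a=4):
  M_2 = Pbx/L  [x≤a] = 11·4·4/10 = 88/5 kN·m
Load 3 — point force P=5 kN at a=20/3 m (b=L-a=10/3):
  M_3 = Pbx/L  [x≤a] = 5·(10/3)·4/10 = 20/3 kN·m
Load 4 — point force P=14 kN at a=5/2 m (b=L-a=15/2):
  M_4 = Pa(L-x)/L  [x>a] = 14·(5/2)·(10-4)/10 = 21 kN·m
Superposition: M = Σ M_i = 517/15 kN·m ≈ 34.466667 kN·m

M(4) = 517/15 kN·m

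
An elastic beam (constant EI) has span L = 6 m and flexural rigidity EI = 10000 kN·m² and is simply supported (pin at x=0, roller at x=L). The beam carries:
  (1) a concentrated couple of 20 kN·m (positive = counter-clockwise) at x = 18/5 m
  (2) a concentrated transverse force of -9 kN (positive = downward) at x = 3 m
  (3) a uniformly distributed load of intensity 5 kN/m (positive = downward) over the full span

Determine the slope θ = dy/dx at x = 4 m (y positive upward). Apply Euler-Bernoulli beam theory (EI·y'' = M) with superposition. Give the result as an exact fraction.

Load 1 — applied couple M₀=20 kN·m at a=18/5 m (b=L-a=12/5):
  θ_1 = (M₀x²/(2L)-M₀(x-a)+C₁)/EI  [x>a] with C₁=M₀(3b²-L²)/(6L)=-52/5 = (20·4²/(2·6)-20·(4-(18/5))+(-52/5))/10000 = 31/37500 rad
Load 2 — point force P=-9 kN at a=3 m (b=L-a=3):
  θ_2 = -Pa(2L²-6Lx+3x²+a²)/(6LEI)  [x>a] = -(-9)·3·(2·6²-6·6·4+3·4²+3²)/(6·6·10000) = -9/8000 rad
Load 3 — uniform load w=5 kN/m over full span:
  θ_3 = -w(L³-6Lx²+4x³)/(24EI) = -5·(6³-6·6·4²+4·4³)/(24·10000) = 13/6000 rad
Superposition: θ = Σ θ_i = 1121/600000 rad ≈ 0.001868 rad

θ(4) = 1121/600000 rad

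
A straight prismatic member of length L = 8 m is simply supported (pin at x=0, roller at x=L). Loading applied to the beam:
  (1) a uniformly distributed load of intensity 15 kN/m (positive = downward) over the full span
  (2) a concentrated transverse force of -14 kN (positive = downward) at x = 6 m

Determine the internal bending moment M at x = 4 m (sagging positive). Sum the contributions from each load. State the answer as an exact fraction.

Load 1 — uniform load w=15 kN/m over full span:
  M_1 = wx(L-x)/2 = 15·4·(8-4)/2 = 120 kN·m
Load 2 — point force P=-14 kN at a=6 m (b=L-a=2):
  M_2 = Pbx/L  [x≤a] = (-14)·2·4/8 = -14 kN·m
Superposition: M = Σ M_i = 106 kN·m ≈ 106.000000 kN·m

M(4) = 106 kN·m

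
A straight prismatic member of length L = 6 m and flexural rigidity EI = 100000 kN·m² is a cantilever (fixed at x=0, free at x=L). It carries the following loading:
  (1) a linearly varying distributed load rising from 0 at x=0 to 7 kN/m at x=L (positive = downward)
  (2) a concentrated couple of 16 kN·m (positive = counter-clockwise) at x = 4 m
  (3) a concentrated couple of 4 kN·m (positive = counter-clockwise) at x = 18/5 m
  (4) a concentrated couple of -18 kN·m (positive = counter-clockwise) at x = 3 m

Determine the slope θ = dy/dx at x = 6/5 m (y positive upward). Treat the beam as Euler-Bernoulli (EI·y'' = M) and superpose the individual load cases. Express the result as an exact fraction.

θ(6/5) = -52113/62500000 rad

Load 1 — triangular load w₀=7 kN/m (0→w₀ over full span):
  θ_1 = (w₀Lx²/4-w₀L²x/3-w₀x⁴/(24L))/EI = (7·6·(6/5)²/4-7·6²·(6/5)/3-7·(6/5)⁴/(24·6))/100000 = -53613/62500000 rad
Load 2 — applied couple M₀=16 kN·m at a=4 m (b=L-a=2):
  θ_2 = M₀x/EI  [x≤a] = 16·(6/5)/100000 = 3/15625 rad
Load 3 — applied couple M₀=4 kN·m at a=18/5 m (b=L-a=12/5):
  θ_3 = M₀x/EI  [x≤a] = 4·(6/5)/100000 = 3/62500 rad
Load 4 — applied couple M₀=-18 kN·m at a=3 m (b=L-a=3):
  θ_4 = M₀x/EI  [x≤a] = (-18)·(6/5)/100000 = -27/125000 rad
Superposition: θ = Σ θ_i = -52113/62500000 rad ≈ -0.000834 rad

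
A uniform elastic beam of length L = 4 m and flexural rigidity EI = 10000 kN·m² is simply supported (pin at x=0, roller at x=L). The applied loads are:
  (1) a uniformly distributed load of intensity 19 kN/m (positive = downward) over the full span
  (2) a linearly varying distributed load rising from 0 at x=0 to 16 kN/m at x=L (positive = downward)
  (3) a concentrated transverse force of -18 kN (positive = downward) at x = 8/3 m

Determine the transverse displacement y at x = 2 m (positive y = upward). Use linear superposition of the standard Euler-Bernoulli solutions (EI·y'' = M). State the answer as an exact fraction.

y(2) = -313/45000 m

Load 1 — uniform load w=19 kN/m over full span:
  y_1 = -wx(L³-2Lx²+x³)/(24EI) = -19·2·(4³-2·4·2²+2³)/(24·10000) = -19/3000 m
Load 2 — triangular load w₀=16 kN/m (0→w₀ over full span):
  y_2 = -w₀x(7L⁴-10L²x²+3x⁴)/(360LEI) = -16·2·(7·4⁴-10·4²·2²+3·2⁴)/(360·4·10000) = -1/375 m
Load 3 — point force P=-18 kN at a=8/3 m (b=L-a=4/3):
  y_3 = -Pbx(L²-b²-x²)/(6LEI)  [x≤a] = -(-18)·(4/3)·2·(4²-(4/3)²-2²)/(6·4·10000) = 23/11250 m
Superposition: y = Σ y_i = -313/45000 m ≈ -0.006956 m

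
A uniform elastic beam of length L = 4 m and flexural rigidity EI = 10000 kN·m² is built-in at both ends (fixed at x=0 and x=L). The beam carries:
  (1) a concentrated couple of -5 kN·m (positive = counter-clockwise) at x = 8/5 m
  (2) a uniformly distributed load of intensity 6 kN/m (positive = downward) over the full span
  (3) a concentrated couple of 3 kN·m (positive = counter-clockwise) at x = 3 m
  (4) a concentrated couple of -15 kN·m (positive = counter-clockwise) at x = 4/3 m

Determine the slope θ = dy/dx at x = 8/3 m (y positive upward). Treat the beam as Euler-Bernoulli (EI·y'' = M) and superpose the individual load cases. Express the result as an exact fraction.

Load 1 — applied couple M₀=-5 kN·m at a=8/5 m (b=L-a=12/5):
  θ_1 = (R_Ax²/2 - M_Ax - M₀(x-a))/EI  [x>a] with R_A=-9/5, M_A=-3/5 = ((-9/5)·(8/3)²/2 - (-3/5)·(8/3) - (-5)·((8/3)-(8/5)))/10000 = 1/18750 rad
Load 2 — uniform load w=6 kN/m over full span:
  θ_2 = -wx(L-x)(L-2x)/(12EI) = -6·(8/3)·(4-(8/3))·(4-2·(8/3))/(12·10000) = 4/16875 rad
Load 3 — applied couple M₀=3 kN·m at a=3 m (b=L-a=1):
  θ_3 = (R_Ax²/2 - M_Ax)/EI  [x≤a] with R_A=27/32, M_A=15/16 = ((27/32)·(8/3)²/2 - (15/16)·(8/3))/10000 = 1/20000 rad
Load 4 — applied couple M₀=-15 kN·m at a=4/3 m (b=L-a=8/3):
  θ_4 = (R_Ax²/2 - M_Ax - M₀(x-a))/EI  [x>a] with R_A=-5, M_A=0 = ((-5)·(8/3)²/2 - 0·(8/3) - (-15)·((8/3)-(4/3)))/10000 = 1/4500 rad
Superposition: θ = Σ θ_i = 1519/2700000 rad ≈ 0.000563 rad

θ(8/3) = 1519/2700000 rad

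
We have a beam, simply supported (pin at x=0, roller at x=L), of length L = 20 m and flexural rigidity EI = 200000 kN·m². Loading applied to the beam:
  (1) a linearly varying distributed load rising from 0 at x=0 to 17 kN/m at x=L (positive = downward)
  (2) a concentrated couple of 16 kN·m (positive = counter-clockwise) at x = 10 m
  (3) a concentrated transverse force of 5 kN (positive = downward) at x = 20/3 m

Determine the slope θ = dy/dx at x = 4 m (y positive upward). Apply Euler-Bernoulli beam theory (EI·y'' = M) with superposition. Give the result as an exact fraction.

θ(4) = -23327/2025000 rad

Load 1 — triangular load w₀=17 kN/m (0→w₀ over full span):
  θ_1 = -w₀(7L⁴-30L²x²+15x⁴)/(360LEI) = -17·(7·20⁴-30·20²·4²+15·4⁴)/(360·20·200000) = -1547/140625 rad
Load 2 — applied couple M₀=16 kN·m at a=10 m (b=L-a=10):
  θ_2 = (M₀x²/(2L)+C₁)/EI  [x≤a] with C₁=M₀(3b²-L²)/(6L)=-40/3 = (16·4²/(2·20)+(-40/3))/200000 = -13/375000 rad
Load 3 — point force P=5 kN at a=20/3 m (b=L-a=40/3):
  θ_3 = -Pb(L²-b²-3x²)/(6LEI)  [x≤a] = -5·(40/3)·(20²-(40/3)²-3·4²)/(6·20·200000) = -49/101250 rad
Superposition: θ = Σ θ_i = -23327/2025000 rad ≈ -0.011520 rad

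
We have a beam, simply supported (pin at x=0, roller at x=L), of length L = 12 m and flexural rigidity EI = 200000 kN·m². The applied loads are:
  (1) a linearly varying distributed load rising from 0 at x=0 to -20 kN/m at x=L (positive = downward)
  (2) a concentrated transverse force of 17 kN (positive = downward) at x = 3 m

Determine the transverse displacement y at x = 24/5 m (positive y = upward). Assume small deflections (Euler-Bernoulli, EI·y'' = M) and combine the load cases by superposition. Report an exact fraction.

y(24/5) = 13122459/1250000000 m

Load 1 — triangular load w₀=-20 kN/m (0→w₀ over full span):
  y_1 = -w₀x(7L⁴-10L²x²+3x⁴)/(360LEI) = -(-20)·(24/5)·(7·12⁴-10·12²·(24/5)²+3·(24/5)⁴)/(360·12·200000) = 123228/9765625 m
Load 2 — point force P=17 kN at a=3 m (b=L-a=9):
  y_2 = -Pa(L-x)(2Lx-a²-x²)/(6LEI)  [x>a] = -17·3·(12-(24/5))·(2·12·(24/5)-3²-(24/5)²)/(6·12·200000) = -106029/50000000 m
Superposition: y = Σ y_i = 13122459/1250000000 m ≈ 0.010498 m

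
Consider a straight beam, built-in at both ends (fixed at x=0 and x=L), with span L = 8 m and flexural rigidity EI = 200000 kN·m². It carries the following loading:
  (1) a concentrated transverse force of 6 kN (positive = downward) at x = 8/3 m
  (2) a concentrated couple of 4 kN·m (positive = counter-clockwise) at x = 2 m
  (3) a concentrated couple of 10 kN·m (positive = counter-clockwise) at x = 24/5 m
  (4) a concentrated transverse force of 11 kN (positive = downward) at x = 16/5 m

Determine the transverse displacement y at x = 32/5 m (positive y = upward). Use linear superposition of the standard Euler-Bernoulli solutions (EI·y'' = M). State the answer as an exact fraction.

y(32/5) = -534523/10546875000 m

Load 1 — point force P=6 kN at a=8/3 m (b=L-a=16/3):
  y_1 = -Pa²(L-x)²(3bL-(3b+a)(L-x))/(6L³EI)  [x>a] = -6·(8/3)²·(8-(32/5))²·(3·(16/3)·8-(3·(16/3)+(8/3))·(8-(32/5)))/(6·8³·200000) = -184/10546875 m
Load 2 — applied couple M₀=4 kN·m at a=2 m (b=L-a=6):
  y_2 = (R_Ax³/6 - M_Ax²/2 - M₀(x-a)²/2)/EI  [x>a] with R_A=9/16, M_A=-3/4 = ((9/16)·(32/5)³/6 - (-3/4)·(32/5)²/2 - 4·((32/5)-2)²/2)/200000 = 19/3125000 m
Load 3 — applied couple M₀=10 kN·m at a=24/5 m (b=L-a=16/5):
  y_3 = (R_Ax³/6 - M_Ax²/2 - M₀(x-a)²/2)/EI  [x>a] with R_A=9/5, M_A=16/5 = ((9/5)·(32/5)³/6 - (16/5)·(32/5)²/2 - 10·((32/5)-(24/5))²/2)/200000 = 3/1953125 m
Load 4 — point force P=11 kN at a=16/5 m (b=L-a=24/5):
  y_4 = -Pa²(L-x)²(3bL-(3b+a)(L-x))/(6L³EI)  [x>a] = -11·(16/5)²·(8-(32/5))²·(3·(24/5)·8-(3·(24/5)+(16/5))·(8-(32/5)))/(6·8³·200000) = -5984/146484375 m
Superposition: y = Σ y_i = -534523/10546875000 m ≈ -0.000051 m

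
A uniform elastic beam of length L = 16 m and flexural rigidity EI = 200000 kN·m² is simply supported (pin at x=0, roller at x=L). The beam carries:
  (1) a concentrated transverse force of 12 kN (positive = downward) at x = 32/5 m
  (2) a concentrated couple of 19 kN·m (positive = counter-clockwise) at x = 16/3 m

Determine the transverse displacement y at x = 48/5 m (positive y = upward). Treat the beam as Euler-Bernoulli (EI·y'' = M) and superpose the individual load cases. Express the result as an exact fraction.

y(48/5) = -63896/17578125 m

Load 1 — point force P=12 kN at a=32/5 m (b=L-a=48/5):
  y_1 = -Pa(L-x)(2Lx-a²-x²)/(6LEI)  [x>a] = -12·(32/5)·(16-(48/5))·(2·16·(48/5)-(32/5)²-(48/5)²)/(6·16·200000) = -8704/1953125 m
Load 2 — applied couple M₀=19 kN·m at a=16/3 m (b=L-a=32/3):
  y_2 = (M₀x³/(6L)-M₀(x-a)²/2+C₁x)/EI  [x>a] with C₁=M₀(3b²-L²)/(6L)=152/9 = (19·(48/5)³/(6·16)-19·((48/5)-(16/3))²/2+(152/9)·(48/5))/200000 = 2888/3515625 m
Superposition: y = Σ y_i = -63896/17578125 m ≈ -0.003635 m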